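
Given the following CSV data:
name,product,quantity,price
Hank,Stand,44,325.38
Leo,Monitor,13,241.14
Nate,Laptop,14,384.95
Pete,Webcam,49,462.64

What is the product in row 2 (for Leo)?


Row 2: Leo
Column 'product' = Monitor

ANSWER: Monitor


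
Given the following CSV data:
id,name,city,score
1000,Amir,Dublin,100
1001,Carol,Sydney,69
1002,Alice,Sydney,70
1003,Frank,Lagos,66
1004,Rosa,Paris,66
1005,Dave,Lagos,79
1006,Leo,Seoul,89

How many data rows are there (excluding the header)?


Counting rows (excluding header):
Header: id,name,city,score
Data rows: 7

ANSWER: 7


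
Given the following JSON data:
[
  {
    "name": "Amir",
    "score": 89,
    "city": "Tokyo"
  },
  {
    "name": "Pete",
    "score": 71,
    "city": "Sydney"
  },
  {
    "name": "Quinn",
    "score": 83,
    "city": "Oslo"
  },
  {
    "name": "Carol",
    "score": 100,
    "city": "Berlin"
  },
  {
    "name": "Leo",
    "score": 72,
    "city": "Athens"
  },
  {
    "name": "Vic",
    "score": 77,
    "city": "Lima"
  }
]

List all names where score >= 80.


Filtering records where score >= 80:
  Amir (score=89) -> YES
  Pete (score=71) -> no
  Quinn (score=83) -> YES
  Carol (score=100) -> YES
  Leo (score=72) -> no
  Vic (score=77) -> no


ANSWER: Amir, Quinn, Carol


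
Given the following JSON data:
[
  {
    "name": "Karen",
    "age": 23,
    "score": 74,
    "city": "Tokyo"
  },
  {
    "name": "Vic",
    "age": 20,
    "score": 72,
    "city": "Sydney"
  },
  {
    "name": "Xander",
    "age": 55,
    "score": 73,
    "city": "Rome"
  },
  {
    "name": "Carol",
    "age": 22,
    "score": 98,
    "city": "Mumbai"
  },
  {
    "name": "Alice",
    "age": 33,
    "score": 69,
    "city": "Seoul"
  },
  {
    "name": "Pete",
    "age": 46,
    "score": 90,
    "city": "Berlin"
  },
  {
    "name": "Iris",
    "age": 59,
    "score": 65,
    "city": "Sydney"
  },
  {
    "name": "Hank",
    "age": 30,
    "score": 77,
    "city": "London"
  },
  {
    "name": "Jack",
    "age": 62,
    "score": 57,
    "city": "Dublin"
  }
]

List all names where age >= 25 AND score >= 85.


Checking both conditions:
  Karen (age=23, score=74) -> no
  Vic (age=20, score=72) -> no
  Xander (age=55, score=73) -> no
  Carol (age=22, score=98) -> no
  Alice (age=33, score=69) -> no
  Pete (age=46, score=90) -> YES
  Iris (age=59, score=65) -> no
  Hank (age=30, score=77) -> no
  Jack (age=62, score=57) -> no


ANSWER: Pete


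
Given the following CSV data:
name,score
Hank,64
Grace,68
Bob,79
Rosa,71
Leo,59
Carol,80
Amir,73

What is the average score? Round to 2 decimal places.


Scores: 64, 68, 79, 71, 59, 80, 73
Sum = 494
Count = 7
Average = 494 / 7 = 70.57

ANSWER: 70.57


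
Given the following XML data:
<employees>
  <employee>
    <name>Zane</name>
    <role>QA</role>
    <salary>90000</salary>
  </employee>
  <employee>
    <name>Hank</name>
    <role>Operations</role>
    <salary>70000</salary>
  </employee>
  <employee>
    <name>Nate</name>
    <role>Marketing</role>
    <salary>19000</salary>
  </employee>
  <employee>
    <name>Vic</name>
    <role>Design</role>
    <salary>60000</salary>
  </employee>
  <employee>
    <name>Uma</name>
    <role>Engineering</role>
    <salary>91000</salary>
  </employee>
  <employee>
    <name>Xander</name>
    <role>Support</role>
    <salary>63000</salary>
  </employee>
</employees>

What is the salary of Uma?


Searching for <employee> with <name>Uma</name>
Found at position 5
<salary>91000</salary>

ANSWER: 91000


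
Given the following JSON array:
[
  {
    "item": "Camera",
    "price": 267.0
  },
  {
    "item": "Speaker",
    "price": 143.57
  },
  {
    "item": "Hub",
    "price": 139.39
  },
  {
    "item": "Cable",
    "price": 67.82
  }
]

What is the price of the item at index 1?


Array index 1 -> Speaker
price = 143.57

ANSWER: 143.57


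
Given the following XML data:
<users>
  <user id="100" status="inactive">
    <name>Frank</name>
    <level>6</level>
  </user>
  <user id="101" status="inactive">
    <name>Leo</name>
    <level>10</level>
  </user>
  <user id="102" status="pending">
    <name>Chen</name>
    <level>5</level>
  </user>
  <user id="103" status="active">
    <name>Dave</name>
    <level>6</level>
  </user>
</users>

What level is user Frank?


Finding user: Frank
<level>6</level>

ANSWER: 6


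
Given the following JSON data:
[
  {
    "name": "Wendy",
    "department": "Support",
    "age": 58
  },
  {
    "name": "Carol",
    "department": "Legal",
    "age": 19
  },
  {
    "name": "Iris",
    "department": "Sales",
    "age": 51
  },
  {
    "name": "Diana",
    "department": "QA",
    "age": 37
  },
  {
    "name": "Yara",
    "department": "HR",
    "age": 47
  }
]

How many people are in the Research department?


Scanning records for department = Research
  No matches found
Count: 0

ANSWER: 0


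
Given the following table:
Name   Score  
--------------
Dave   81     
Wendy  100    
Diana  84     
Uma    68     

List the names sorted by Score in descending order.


Sorting by Score (descending):
  Wendy: 100
  Diana: 84
  Dave: 81
  Uma: 68


ANSWER: Wendy, Diana, Dave, Uma


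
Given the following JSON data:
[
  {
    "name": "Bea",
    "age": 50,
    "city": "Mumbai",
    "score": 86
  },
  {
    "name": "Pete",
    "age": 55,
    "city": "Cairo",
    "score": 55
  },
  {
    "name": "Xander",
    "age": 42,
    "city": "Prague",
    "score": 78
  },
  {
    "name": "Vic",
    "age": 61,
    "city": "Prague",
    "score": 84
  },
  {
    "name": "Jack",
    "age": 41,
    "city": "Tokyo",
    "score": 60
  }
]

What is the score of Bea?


Looking up record where name = Bea
Record index: 0
Field 'score' = 86

ANSWER: 86


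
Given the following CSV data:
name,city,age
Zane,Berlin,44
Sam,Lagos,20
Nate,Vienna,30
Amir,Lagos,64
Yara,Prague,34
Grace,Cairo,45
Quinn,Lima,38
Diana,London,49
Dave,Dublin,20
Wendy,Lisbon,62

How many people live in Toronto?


Scanning city column for 'Toronto':
Total matches: 0

ANSWER: 0


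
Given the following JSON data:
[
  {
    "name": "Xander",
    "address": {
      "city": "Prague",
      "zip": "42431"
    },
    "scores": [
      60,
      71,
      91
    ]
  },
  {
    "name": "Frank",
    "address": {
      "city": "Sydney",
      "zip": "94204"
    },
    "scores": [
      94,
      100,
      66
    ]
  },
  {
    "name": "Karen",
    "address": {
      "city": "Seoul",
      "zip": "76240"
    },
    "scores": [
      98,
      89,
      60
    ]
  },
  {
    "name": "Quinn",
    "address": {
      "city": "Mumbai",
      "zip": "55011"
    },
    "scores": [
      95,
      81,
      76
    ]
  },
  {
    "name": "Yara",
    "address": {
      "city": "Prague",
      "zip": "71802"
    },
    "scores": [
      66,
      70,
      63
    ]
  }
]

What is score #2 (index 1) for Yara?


Path: records[4].scores[1]
Value: 70

ANSWER: 70


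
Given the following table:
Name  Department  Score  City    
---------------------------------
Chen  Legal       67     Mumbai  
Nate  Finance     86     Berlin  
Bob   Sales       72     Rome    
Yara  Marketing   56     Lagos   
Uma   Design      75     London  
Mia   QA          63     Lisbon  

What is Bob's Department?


Row 3: Bob
Department = Sales

ANSWER: Sales


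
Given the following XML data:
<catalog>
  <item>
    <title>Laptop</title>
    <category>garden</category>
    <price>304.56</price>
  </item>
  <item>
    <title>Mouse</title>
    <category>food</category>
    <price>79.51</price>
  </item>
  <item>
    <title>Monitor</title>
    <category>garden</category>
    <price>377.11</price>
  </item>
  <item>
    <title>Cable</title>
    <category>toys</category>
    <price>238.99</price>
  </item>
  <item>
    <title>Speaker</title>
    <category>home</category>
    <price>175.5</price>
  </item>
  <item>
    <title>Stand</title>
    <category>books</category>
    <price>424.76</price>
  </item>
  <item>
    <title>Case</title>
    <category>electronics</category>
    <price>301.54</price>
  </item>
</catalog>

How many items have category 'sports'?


Scanning <item> elements for <category>sports</category>:
Count: 0

ANSWER: 0


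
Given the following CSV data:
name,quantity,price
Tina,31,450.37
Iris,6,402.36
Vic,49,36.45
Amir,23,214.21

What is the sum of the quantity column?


Values in 'quantity' column:
  Row 1: 31
  Row 2: 6
  Row 3: 49
  Row 4: 23
Sum = 31 + 6 + 49 + 23 = 109

ANSWER: 109


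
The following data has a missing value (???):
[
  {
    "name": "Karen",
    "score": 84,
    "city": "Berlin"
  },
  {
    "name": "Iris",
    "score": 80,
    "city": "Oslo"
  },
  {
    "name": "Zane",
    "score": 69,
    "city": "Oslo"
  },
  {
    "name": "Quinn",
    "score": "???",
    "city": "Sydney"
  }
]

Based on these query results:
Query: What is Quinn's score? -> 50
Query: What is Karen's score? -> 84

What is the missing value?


The missing value is Quinn's score
From query: Quinn's score = 50

ANSWER: 50


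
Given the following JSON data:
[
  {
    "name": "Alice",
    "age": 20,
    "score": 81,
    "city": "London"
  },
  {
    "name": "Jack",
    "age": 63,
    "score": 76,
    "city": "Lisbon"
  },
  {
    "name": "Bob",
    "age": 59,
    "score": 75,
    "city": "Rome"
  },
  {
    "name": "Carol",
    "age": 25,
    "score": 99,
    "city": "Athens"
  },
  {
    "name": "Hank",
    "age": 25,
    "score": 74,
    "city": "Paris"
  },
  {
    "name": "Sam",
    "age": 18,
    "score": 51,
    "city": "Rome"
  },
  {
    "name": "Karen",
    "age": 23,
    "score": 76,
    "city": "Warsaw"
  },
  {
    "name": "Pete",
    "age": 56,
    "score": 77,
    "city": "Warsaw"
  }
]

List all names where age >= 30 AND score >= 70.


Checking both conditions:
  Alice (age=20, score=81) -> no
  Jack (age=63, score=76) -> YES
  Bob (age=59, score=75) -> YES
  Carol (age=25, score=99) -> no
  Hank (age=25, score=74) -> no
  Sam (age=18, score=51) -> no
  Karen (age=23, score=76) -> no
  Pete (age=56, score=77) -> YES


ANSWER: Jack, Bob, Pete


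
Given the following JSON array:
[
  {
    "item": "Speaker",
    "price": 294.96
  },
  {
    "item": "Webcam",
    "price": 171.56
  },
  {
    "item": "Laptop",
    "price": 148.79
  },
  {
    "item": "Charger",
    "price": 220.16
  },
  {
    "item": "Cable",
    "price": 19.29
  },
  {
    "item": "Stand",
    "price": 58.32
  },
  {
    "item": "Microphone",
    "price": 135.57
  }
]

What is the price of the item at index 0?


Array index 0 -> Speaker
price = 294.96

ANSWER: 294.96


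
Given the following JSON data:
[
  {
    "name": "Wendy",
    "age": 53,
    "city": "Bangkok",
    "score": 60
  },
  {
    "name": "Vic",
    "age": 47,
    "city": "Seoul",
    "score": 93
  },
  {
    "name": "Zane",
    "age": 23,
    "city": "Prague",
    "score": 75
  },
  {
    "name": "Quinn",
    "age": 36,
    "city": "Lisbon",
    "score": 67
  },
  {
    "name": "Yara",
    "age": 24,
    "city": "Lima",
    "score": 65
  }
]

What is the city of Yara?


Looking up record where name = Yara
Record index: 4
Field 'city' = Lima

ANSWER: Lima


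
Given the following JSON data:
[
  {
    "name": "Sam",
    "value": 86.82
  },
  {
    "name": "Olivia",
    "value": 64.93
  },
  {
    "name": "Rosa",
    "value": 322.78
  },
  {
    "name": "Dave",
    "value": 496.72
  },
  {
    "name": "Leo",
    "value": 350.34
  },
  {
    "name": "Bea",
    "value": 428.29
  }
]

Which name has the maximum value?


Comparing values:
  Sam: 86.82
  Olivia: 64.93
  Rosa: 322.78
  Dave: 496.72
  Leo: 350.34
  Bea: 428.29
Maximum: Dave (496.72)

ANSWER: Dave


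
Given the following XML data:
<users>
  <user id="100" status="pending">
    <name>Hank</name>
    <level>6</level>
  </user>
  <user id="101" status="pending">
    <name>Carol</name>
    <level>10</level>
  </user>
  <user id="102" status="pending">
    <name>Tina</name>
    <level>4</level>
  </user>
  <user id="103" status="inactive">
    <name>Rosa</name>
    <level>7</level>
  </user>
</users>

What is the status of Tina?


Finding user with name = Tina
user id="102" status="pending"

ANSWER: pending


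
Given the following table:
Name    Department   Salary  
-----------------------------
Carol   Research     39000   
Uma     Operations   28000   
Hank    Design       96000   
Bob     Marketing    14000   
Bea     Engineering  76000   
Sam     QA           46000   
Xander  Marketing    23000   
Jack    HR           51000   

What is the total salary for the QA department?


QA department members:
  Sam: 46000
Total = 46000 = 46000

ANSWER: 46000


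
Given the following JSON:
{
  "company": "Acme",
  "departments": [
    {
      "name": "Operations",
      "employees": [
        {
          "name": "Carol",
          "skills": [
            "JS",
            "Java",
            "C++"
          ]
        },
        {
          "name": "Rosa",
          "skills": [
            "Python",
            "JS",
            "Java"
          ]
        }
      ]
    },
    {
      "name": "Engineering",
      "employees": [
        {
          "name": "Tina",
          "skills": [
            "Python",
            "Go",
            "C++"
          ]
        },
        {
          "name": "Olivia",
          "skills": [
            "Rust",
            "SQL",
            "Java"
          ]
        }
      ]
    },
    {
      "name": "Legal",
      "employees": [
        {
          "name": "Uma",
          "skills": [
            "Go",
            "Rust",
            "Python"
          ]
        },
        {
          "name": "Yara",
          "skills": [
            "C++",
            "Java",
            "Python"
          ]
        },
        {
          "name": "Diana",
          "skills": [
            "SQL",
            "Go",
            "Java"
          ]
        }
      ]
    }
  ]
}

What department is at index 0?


Path: departments[0].name
Value: Operations

ANSWER: Operations


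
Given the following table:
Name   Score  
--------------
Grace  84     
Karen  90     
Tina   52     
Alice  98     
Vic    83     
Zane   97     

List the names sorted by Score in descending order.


Sorting by Score (descending):
  Alice: 98
  Zane: 97
  Karen: 90
  Grace: 84
  Vic: 83
  Tina: 52


ANSWER: Alice, Zane, Karen, Grace, Vic, Tina


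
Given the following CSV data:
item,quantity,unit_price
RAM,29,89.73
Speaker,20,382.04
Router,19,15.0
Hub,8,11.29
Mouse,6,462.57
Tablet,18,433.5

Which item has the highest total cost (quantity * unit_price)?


Computing row totals:
  RAM: 2602.17
  Speaker: 7640.8
  Router: 285.0
  Hub: 90.32
  Mouse: 2775.42
  Tablet: 7803.0
Maximum: Tablet (7803.0)

ANSWER: Tablet


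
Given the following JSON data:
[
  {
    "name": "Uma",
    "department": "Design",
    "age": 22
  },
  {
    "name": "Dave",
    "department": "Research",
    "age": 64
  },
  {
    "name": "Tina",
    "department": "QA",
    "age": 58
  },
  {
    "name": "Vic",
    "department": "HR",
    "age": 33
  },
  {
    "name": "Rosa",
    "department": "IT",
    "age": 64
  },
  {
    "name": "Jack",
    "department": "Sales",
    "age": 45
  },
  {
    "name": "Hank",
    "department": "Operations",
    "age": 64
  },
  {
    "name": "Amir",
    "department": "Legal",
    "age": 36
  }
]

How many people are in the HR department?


Scanning records for department = HR
  Record 3: Vic
Count: 1

ANSWER: 1


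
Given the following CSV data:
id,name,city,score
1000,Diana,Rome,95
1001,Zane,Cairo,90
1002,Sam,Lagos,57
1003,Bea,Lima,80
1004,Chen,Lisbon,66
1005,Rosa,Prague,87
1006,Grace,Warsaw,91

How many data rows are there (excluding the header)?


Counting rows (excluding header):
Header: id,name,city,score
Data rows: 7

ANSWER: 7


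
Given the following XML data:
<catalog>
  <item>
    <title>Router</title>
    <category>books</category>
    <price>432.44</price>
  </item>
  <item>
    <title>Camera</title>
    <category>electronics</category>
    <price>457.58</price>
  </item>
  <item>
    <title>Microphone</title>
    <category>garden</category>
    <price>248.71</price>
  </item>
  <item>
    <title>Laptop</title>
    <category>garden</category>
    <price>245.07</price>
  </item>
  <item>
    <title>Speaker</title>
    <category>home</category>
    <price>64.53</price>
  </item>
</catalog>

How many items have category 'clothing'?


Scanning <item> elements for <category>clothing</category>:
Count: 0

ANSWER: 0


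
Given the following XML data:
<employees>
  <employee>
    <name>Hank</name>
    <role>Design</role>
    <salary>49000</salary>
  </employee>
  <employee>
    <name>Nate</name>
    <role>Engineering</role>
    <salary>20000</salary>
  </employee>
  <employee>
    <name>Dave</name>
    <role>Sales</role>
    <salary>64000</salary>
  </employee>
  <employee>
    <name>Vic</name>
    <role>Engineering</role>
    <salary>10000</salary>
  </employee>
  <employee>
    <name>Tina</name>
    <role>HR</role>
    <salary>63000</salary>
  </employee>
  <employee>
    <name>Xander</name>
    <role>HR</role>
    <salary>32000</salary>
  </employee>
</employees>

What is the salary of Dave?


Searching for <employee> with <name>Dave</name>
Found at position 3
<salary>64000</salary>

ANSWER: 64000


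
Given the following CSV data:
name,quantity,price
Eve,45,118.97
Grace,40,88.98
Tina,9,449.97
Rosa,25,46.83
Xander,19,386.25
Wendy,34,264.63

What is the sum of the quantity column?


Values in 'quantity' column:
  Row 1: 45
  Row 2: 40
  Row 3: 9
  Row 4: 25
  Row 5: 19
  Row 6: 34
Sum = 45 + 40 + 9 + 25 + 19 + 34 = 172

ANSWER: 172


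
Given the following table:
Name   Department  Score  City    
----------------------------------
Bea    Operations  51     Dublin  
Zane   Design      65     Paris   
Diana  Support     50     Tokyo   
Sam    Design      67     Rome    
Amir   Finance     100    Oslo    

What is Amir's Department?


Row 5: Amir
Department = Finance

ANSWER: Finance


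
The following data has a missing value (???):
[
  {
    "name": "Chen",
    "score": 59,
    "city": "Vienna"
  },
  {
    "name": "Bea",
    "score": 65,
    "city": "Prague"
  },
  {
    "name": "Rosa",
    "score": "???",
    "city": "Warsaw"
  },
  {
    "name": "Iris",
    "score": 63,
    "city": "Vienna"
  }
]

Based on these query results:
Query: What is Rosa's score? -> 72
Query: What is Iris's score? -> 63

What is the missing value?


The missing value is Rosa's score
From query: Rosa's score = 72

ANSWER: 72


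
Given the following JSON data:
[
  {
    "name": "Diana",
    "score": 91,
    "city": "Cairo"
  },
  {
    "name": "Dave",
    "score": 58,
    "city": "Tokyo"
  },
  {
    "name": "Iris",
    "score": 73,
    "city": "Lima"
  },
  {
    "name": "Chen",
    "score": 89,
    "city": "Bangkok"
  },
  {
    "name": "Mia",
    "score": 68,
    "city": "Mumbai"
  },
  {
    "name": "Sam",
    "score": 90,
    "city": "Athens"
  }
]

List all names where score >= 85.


Filtering records where score >= 85:
  Diana (score=91) -> YES
  Dave (score=58) -> no
  Iris (score=73) -> no
  Chen (score=89) -> YES
  Mia (score=68) -> no
  Sam (score=90) -> YES


ANSWER: Diana, Chen, Sam


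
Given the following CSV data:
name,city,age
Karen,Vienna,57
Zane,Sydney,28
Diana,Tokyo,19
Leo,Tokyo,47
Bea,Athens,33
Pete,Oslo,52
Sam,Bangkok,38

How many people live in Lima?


Scanning city column for 'Lima':
Total matches: 0

ANSWER: 0


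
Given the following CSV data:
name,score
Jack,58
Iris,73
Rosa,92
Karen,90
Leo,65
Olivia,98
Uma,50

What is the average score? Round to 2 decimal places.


Scores: 58, 73, 92, 90, 65, 98, 50
Sum = 526
Count = 7
Average = 526 / 7 = 75.14

ANSWER: 75.14


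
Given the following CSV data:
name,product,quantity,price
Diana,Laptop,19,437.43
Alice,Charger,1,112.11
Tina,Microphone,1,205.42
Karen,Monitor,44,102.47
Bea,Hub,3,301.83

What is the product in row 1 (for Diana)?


Row 1: Diana
Column 'product' = Laptop

ANSWER: Laptop


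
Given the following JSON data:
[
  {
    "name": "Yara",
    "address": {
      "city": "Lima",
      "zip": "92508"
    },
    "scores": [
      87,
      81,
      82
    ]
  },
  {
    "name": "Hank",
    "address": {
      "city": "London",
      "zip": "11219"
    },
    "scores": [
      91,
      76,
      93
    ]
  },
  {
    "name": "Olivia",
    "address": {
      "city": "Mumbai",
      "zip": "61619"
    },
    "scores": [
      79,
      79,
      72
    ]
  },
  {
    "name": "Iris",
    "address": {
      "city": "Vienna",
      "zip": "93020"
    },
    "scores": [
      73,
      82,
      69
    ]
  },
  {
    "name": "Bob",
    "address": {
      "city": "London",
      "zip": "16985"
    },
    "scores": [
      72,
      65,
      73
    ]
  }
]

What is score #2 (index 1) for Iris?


Path: records[3].scores[1]
Value: 82

ANSWER: 82


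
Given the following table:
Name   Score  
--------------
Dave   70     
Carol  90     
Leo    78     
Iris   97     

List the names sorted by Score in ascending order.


Sorting by Score (ascending):
  Dave: 70
  Leo: 78
  Carol: 90
  Iris: 97


ANSWER: Dave, Leo, Carol, Iris


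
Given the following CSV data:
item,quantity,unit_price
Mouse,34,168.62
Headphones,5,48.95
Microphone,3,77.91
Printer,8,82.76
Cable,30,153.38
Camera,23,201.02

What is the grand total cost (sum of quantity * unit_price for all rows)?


Computing row totals:
  Mouse: 34 * 168.62 = 5733.08
  Headphones: 5 * 48.95 = 244.75
  Microphone: 3 * 77.91 = 233.73
  Printer: 8 * 82.76 = 662.08
  Cable: 30 * 153.38 = 4601.4
  Camera: 23 * 201.02 = 4623.46
Grand total = 5733.08 + 244.75 + 233.73 + 662.08 + 4601.4 + 4623.46 = 16098.5

ANSWER: 16098.5


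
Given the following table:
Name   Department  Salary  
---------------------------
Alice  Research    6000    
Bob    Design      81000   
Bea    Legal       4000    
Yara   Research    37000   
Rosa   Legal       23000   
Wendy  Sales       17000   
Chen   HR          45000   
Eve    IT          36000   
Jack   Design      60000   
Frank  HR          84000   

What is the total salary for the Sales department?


Sales department members:
  Wendy: 17000
Total = 17000 = 17000

ANSWER: 17000


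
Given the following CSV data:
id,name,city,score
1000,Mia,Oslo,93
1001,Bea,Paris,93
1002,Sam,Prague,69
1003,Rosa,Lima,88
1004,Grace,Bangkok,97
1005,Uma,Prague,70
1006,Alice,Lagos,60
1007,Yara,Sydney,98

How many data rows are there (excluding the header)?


Counting rows (excluding header):
Header: id,name,city,score
Data rows: 8

ANSWER: 8


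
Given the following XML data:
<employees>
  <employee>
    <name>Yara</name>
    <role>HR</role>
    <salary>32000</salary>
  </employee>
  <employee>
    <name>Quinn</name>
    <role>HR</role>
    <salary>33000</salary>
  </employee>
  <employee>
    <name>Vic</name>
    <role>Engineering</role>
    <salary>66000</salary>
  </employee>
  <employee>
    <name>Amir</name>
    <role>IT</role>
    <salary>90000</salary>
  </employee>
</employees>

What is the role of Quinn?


Searching for <employee> with <name>Quinn</name>
Found at position 2
<role>HR</role>

ANSWER: HR


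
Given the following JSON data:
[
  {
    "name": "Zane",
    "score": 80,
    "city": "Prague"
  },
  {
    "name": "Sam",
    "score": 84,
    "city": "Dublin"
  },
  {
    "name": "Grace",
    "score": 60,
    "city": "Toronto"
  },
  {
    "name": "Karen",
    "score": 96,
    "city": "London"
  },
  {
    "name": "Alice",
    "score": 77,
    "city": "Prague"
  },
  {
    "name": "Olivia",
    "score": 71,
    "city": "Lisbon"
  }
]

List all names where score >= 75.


Filtering records where score >= 75:
  Zane (score=80) -> YES
  Sam (score=84) -> YES
  Grace (score=60) -> no
  Karen (score=96) -> YES
  Alice (score=77) -> YES
  Olivia (score=71) -> no


ANSWER: Zane, Sam, Karen, Alice


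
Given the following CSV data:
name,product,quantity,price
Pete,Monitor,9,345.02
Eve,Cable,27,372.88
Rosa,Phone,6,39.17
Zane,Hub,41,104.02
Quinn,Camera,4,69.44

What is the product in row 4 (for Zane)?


Row 4: Zane
Column 'product' = Hub

ANSWER: Hub


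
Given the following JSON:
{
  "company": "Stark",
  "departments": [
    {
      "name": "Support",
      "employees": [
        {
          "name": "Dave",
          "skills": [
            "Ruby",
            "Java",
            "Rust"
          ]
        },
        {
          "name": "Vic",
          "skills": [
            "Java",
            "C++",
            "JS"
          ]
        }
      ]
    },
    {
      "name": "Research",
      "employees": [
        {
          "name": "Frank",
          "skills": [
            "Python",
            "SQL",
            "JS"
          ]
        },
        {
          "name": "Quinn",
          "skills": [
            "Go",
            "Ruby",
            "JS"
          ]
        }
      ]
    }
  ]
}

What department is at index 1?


Path: departments[1].name
Value: Research

ANSWER: Research


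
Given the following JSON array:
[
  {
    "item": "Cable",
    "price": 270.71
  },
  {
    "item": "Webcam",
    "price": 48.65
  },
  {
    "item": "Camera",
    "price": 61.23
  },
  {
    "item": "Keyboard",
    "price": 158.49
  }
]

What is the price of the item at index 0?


Array index 0 -> Cable
price = 270.71

ANSWER: 270.71


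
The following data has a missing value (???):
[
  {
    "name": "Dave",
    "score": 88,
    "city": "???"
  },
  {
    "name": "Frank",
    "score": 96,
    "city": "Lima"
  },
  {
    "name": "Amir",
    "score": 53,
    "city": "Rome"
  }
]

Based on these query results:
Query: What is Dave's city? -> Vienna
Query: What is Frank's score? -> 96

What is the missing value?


The missing value is Dave's city
From query: Dave's city = Vienna

ANSWER: Vienna


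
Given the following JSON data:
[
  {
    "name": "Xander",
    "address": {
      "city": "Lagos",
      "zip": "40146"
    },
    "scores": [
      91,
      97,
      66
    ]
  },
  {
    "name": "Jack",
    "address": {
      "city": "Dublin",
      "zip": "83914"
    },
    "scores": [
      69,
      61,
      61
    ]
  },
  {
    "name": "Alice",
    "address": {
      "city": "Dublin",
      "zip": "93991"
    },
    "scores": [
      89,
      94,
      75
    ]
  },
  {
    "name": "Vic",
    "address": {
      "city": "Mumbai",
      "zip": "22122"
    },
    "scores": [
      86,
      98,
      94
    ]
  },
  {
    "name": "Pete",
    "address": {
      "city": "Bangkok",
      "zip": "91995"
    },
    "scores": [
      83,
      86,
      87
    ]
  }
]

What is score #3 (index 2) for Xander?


Path: records[0].scores[2]
Value: 66

ANSWER: 66


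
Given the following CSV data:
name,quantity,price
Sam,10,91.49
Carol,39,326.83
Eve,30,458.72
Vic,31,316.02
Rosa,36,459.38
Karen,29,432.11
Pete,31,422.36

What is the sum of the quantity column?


Values in 'quantity' column:
  Row 1: 10
  Row 2: 39
  Row 3: 30
  Row 4: 31
  Row 5: 36
  Row 6: 29
  Row 7: 31
Sum = 10 + 39 + 30 + 31 + 36 + 29 + 31 = 206

ANSWER: 206


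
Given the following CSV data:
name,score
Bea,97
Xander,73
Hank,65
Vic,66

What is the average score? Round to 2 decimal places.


Scores: 97, 73, 65, 66
Sum = 301
Count = 4
Average = 301 / 4 = 75.25

ANSWER: 75.25


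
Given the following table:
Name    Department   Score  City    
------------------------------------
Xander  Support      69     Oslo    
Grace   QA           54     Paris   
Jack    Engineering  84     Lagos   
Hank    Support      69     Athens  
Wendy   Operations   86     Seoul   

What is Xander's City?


Row 1: Xander
City = Oslo

ANSWER: Oslo


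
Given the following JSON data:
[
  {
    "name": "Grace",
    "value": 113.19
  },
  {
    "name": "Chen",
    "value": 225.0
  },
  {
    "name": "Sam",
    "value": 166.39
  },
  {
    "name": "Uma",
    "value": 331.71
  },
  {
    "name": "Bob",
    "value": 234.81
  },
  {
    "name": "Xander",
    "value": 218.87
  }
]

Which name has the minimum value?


Comparing values:
  Grace: 113.19
  Chen: 225.0
  Sam: 166.39
  Uma: 331.71
  Bob: 234.81
  Xander: 218.87
Minimum: Grace (113.19)

ANSWER: Grace


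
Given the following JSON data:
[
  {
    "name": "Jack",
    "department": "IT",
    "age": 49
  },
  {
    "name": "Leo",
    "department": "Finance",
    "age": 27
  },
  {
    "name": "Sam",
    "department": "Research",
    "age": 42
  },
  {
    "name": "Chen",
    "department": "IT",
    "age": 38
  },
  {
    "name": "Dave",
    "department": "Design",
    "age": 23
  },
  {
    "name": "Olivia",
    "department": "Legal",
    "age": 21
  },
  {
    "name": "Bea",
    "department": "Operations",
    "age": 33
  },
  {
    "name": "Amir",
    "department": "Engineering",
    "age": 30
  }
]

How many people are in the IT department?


Scanning records for department = IT
  Record 0: Jack
  Record 3: Chen
Count: 2

ANSWER: 2


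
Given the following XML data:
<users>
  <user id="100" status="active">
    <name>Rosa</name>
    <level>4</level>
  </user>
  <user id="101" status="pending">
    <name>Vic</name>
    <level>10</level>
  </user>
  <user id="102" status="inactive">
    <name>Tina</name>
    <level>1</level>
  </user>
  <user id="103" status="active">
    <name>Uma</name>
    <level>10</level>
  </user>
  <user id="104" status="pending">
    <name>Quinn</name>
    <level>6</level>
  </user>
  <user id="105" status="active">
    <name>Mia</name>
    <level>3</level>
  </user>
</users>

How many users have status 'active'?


Counting users with status='active':
  Rosa (id=100) -> MATCH
  Uma (id=103) -> MATCH
  Mia (id=105) -> MATCH
Count: 3

ANSWER: 3


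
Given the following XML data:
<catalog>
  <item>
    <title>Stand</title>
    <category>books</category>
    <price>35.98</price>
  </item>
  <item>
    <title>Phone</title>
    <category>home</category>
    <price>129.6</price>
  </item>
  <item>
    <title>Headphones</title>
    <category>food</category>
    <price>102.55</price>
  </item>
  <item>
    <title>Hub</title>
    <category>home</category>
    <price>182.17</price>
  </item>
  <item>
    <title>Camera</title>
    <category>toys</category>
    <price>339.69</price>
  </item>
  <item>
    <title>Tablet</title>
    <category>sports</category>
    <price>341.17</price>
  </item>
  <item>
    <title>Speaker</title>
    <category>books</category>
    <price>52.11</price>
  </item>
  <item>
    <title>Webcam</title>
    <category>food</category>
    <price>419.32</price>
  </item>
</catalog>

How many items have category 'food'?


Scanning <item> elements for <category>food</category>:
  Item 3: Headphones -> MATCH
  Item 8: Webcam -> MATCH
Count: 2

ANSWER: 2


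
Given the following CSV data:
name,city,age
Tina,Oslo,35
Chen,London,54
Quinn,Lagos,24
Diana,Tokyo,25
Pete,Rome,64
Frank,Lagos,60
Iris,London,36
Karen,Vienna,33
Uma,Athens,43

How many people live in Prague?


Scanning city column for 'Prague':
Total matches: 0

ANSWER: 0


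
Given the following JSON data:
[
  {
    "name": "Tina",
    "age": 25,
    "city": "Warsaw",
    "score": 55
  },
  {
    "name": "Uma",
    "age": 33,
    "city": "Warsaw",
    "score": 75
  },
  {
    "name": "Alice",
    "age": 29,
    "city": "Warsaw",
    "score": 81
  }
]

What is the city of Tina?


Looking up record where name = Tina
Record index: 0
Field 'city' = Warsaw

ANSWER: Warsaw


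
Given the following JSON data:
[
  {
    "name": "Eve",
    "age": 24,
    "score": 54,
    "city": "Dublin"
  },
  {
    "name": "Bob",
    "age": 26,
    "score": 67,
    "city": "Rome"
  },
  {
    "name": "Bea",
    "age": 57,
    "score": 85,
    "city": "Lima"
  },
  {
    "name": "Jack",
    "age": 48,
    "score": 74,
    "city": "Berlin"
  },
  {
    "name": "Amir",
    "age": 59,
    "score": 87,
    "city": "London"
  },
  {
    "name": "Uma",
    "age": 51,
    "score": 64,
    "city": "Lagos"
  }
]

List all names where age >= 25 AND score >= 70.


Checking both conditions:
  Eve (age=24, score=54) -> no
  Bob (age=26, score=67) -> no
  Bea (age=57, score=85) -> YES
  Jack (age=48, score=74) -> YES
  Amir (age=59, score=87) -> YES
  Uma (age=51, score=64) -> no


ANSWER: Bea, Jack, Amir


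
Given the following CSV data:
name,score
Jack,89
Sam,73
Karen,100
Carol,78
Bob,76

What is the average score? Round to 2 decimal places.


Scores: 89, 73, 100, 78, 76
Sum = 416
Count = 5
Average = 416 / 5 = 83.20

ANSWER: 83.20


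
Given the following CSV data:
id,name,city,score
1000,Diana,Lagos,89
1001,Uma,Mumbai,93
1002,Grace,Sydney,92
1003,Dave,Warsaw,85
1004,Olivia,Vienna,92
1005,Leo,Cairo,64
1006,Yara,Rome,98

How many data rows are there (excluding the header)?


Counting rows (excluding header):
Header: id,name,city,score
Data rows: 7

ANSWER: 7


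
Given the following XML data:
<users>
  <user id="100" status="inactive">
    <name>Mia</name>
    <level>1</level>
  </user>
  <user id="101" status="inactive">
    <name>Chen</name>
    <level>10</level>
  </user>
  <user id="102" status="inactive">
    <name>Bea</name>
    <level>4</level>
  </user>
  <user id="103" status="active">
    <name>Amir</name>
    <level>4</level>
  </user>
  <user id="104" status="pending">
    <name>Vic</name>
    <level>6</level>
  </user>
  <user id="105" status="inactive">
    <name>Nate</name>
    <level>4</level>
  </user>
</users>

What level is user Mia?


Finding user: Mia
<level>1</level>

ANSWER: 1


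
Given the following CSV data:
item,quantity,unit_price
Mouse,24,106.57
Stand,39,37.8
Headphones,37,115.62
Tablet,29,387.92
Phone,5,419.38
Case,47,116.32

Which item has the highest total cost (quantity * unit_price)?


Computing row totals:
  Mouse: 2557.68
  Stand: 1474.2
  Headphones: 4277.94
  Tablet: 11249.68
  Phone: 2096.9
  Case: 5467.04
Maximum: Tablet (11249.68)

ANSWER: Tablet


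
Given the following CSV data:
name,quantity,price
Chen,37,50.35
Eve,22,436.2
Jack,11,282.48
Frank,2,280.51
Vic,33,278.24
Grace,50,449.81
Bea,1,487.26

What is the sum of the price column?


Values in 'price' column:
  Row 1: 50.35
  Row 2: 436.2
  Row 3: 282.48
  Row 4: 280.51
  Row 5: 278.24
  Row 6: 449.81
  Row 7: 487.26
Sum = 50.35 + 436.2 + 282.48 + 280.51 + 278.24 + 449.81 + 487.26 = 2264.85

ANSWER: 2264.85


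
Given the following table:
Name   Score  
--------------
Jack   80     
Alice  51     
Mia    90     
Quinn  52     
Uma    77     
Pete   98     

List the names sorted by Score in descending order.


Sorting by Score (descending):
  Pete: 98
  Mia: 90
  Jack: 80
  Uma: 77
  Quinn: 52
  Alice: 51


ANSWER: Pete, Mia, Jack, Uma, Quinn, Alice


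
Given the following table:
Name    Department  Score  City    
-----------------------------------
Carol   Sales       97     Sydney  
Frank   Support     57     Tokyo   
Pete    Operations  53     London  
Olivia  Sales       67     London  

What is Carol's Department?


Row 1: Carol
Department = Sales

ANSWER: Sales


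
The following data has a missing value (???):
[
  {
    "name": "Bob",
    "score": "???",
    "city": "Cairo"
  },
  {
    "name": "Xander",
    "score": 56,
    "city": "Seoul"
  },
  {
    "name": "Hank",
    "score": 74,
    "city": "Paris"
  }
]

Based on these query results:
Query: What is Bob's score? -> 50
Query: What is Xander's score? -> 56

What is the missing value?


The missing value is Bob's score
From query: Bob's score = 50

ANSWER: 50


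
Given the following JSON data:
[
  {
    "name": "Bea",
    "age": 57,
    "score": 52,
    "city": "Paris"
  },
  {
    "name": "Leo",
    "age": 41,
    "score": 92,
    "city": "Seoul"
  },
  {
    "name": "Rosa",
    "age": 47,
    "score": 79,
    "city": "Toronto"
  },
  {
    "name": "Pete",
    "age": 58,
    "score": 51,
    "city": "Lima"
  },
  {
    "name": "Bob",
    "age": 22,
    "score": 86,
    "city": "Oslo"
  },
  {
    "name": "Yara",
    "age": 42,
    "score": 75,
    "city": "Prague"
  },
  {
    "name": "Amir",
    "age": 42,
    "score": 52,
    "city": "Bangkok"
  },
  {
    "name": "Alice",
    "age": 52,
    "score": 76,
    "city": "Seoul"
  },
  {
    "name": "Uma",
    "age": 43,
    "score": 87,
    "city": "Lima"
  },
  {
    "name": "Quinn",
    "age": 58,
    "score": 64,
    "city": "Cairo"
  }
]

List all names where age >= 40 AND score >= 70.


Checking both conditions:
  Bea (age=57, score=52) -> no
  Leo (age=41, score=92) -> YES
  Rosa (age=47, score=79) -> YES
  Pete (age=58, score=51) -> no
  Bob (age=22, score=86) -> no
  Yara (age=42, score=75) -> YES
  Amir (age=42, score=52) -> no
  Alice (age=52, score=76) -> YES
  Uma (age=43, score=87) -> YES
  Quinn (age=58, score=64) -> no


ANSWER: Leo, Rosa, Yara, Alice, Uma


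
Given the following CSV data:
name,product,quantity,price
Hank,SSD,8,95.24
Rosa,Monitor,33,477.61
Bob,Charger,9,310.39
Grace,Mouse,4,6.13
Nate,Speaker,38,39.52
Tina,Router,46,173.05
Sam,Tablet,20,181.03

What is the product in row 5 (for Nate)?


Row 5: Nate
Column 'product' = Speaker

ANSWER: Speaker


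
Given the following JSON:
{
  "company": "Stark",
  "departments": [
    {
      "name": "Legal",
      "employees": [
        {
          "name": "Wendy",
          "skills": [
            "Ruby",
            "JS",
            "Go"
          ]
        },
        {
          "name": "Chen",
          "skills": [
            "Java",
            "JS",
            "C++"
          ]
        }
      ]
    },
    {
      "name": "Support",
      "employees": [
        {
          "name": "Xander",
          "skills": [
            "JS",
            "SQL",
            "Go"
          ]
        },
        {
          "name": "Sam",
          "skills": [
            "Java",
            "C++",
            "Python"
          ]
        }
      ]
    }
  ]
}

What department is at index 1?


Path: departments[1].name
Value: Support

ANSWER: Support


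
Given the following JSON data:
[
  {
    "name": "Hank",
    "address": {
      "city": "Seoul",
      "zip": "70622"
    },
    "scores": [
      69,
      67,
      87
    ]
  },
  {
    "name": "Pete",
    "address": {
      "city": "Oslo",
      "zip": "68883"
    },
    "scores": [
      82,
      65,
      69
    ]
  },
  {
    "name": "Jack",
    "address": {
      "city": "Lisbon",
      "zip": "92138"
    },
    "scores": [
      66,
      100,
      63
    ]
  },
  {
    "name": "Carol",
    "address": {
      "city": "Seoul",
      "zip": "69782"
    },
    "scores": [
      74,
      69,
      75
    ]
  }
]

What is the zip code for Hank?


Path: records[0].address.zip
Value: 70622

ANSWER: 70622


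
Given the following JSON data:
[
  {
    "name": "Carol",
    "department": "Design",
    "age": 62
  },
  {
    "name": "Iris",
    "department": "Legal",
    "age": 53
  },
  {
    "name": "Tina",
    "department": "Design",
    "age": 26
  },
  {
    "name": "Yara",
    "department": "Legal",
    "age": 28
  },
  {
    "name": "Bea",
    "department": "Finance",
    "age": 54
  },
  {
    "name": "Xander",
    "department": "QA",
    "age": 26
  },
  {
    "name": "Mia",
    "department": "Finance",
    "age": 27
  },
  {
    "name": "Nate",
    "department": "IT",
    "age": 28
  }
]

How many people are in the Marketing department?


Scanning records for department = Marketing
  No matches found
Count: 0

ANSWER: 0


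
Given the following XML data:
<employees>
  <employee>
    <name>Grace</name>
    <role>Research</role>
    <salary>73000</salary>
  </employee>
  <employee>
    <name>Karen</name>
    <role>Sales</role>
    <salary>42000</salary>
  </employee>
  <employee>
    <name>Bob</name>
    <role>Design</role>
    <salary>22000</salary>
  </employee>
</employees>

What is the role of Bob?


Searching for <employee> with <name>Bob</name>
Found at position 3
<role>Design</role>

ANSWER: Design


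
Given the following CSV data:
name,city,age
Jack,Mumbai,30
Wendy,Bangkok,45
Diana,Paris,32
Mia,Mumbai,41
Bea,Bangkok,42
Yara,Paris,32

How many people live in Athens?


Scanning city column for 'Athens':
Total matches: 0

ANSWER: 0


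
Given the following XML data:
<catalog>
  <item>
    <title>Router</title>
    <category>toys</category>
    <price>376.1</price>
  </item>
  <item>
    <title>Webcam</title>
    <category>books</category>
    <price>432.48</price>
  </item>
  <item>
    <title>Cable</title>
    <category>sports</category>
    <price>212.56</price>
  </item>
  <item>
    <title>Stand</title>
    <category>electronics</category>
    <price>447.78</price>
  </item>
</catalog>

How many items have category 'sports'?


Scanning <item> elements for <category>sports</category>:
  Item 3: Cable -> MATCH
Count: 1

ANSWER: 1
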